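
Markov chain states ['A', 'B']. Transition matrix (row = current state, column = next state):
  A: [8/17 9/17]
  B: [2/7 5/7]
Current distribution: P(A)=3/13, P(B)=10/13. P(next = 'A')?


P(next=A) = Σᵢ P(now=i)×P(i→A)
= 3/13×8/17 + 10/13×2/7
= 24/221 + 20/91 = 508/1547

P = 508/1547 ≈ 0.3284


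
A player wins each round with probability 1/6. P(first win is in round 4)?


Geometric: P(X=4) = (1-p)^(k-1)×p = (5/6)^3×1/6 = 125/1296

P(X=4) = 125/1296 ≈ 9.65%


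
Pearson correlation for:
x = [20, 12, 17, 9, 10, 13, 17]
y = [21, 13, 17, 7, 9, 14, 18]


n=7, Σx=98, Σy=99, Σxy=1506, Σx²=1472, Σy²=1549
r = (7×1506 - 98×99)/√((7×1472 - 98²)(7×1549 - 99²))
= 840/√(700×1042) = 840/√729400 ≈ 840/854.0492 ≈ 0.9835

r ≈ 0.9835


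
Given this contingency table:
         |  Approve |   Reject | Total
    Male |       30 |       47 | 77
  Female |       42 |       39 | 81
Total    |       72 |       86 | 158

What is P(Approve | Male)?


P(Approve | Male) = 30/(30+47) = 30/77

P(Approve|Male) = 30/77 ≈ 38.96%


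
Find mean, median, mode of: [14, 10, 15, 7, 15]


Sorted: [7, 10, 14, 15, 15]
Mean = 61/5
Median = 14
Freq: {14: 1, 10: 1, 15: 2, 7: 1}
Mode: [15]

Mean=61/5, Median=14, Mode=15


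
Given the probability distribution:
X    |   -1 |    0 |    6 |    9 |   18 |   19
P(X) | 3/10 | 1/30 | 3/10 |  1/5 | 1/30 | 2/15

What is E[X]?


E[X] = Σ x·P(X=x)
= (-1)×(3/10) + (0)×(1/30) + (6)×(3/10) + (9)×(1/5) + (18)×(1/30) + (19)×(2/15)
= 193/30

E[X] = 193/30


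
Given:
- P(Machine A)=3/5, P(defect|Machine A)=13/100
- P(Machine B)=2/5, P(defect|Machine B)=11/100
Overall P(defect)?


P(B) = Σ P(B|Aᵢ)×P(Aᵢ)
  13/100×3/5 = 39/500
  11/100×2/5 = 11/250
Sum = 61/500

P(defect) = 61/500 ≈ 12.20%


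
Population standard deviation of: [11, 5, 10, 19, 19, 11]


Mean = 75/6 = 25/2
  (11-25/2)²=9/4
  (5-25/2)²=225/4
  (10-25/2)²=25/4
  (19-25/2)²=169/4
  (19-25/2)²=169/4
  (11-25/2)²=9/4
Σ(x-μ)² = 303/2
σ² = (303/2)/6 = 101/4

σ = √(101/4) ≈ 5.0249


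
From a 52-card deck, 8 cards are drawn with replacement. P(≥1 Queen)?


P(not a Queen) = 48/52 = 12/13
P(none in 8 draws) = (12/13)^8 = 429981696/815730721
P(≥1 Queen) = 1 - 429981696/815730721 = 385749025/815730721

P = 385749025/815730721 ≈ 47.29%


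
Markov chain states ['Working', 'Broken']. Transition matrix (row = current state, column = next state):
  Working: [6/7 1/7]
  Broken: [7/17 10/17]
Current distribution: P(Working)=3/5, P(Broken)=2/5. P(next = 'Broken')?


P(next=Broken) = Σᵢ P(now=i)×P(i→Broken)
= 3/5×1/7 + 2/5×10/17
= 3/35 + 4/17 = 191/595

P = 191/595 ≈ 0.3210


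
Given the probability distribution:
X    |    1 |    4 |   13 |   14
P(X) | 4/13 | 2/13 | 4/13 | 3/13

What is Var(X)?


E[X] = 106/13
E[X²] = 100
Var(X) = E[X²] - (E[X])² = 100 - 11236/169 = 5664/169

Var(X) = 5664/169 ≈ 33.5148


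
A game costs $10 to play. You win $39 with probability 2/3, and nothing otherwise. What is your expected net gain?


E[gain] = (39-10)×2/3 + (-10)×1/3
= 58/3 - 10/3 = 16

Expected net gain = $16 ≈ $16.00


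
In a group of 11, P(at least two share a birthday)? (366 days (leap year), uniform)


P(all different) = Π(366-i)/366 for i=0..10
= 0.859219
P(match) = 1 - 0.859219 = 0.140781

P ≈ 0.1408 ≈ 14.08%


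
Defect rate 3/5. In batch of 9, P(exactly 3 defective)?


Binomial: P(X=3) = C(9,3)×p^3×(1-p)^6
= 84 × 27/125 × 64/15625 = 145152/1953125

P(X=3) = 145152/1953125 ≈ 7.43%


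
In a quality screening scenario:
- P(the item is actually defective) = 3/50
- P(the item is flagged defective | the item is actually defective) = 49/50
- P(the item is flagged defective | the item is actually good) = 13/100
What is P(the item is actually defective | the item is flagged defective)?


Using Bayes' theorem:
P(A|B) = P(B|A)·P(A) / P(B)

P(the item is flagged defective) = 49/50 × 3/50 + 13/100 × 47/50
= 147/2500 + 611/5000 = 181/1000

P(the item is actually defective|the item is flagged defective) = (147/2500) / (181/1000) = 294/905

P(the item is actually defective|the item is flagged defective) = 294/905 ≈ 32.49%


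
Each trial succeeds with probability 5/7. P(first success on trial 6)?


Geometric: P(X=6) = (1-p)^(k-1)×p = (2/7)^5×5/7 = 160/117649

P(X=6) = 160/117649 ≈ 0.14%


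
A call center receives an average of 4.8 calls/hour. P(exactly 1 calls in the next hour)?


Poisson(λ=4.8): P(X=1) = e^(-λ)×λ^k/k!
= e^(-4.8) × 4.8^1 / 1!
≈ 0.008229747049 × 4.8 / 1 ≈ 0.039503

P(X=1) ≈ 0.039503 ≈ 3.95%


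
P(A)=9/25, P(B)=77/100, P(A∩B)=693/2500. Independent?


P(A)×P(B) = 693/2500
P(A∩B) = 693/2500
Equal ✓ → Independent

Yes, independent


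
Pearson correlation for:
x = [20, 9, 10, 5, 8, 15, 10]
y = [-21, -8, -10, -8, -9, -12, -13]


n=7, Σx=77, Σy=-81, Σxy=-1014, Σx²=995, Σy²=1063
r = (7×(-1014) - 77×(-81))/√((7×995 - 77²)(7×1063 - (-81)²))
= -861/√(1036×880) = -861/√911680 ≈ -861/954.8194 ≈ -0.9017

r ≈ -0.9017


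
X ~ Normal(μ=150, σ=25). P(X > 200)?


z = (200-150)/25 = 2.0
P(X > 200) = 1 - P(Z ≤ 2.0) = 1 - 0.9772 = 0.0228

P(X > 200) ≈ 0.0228


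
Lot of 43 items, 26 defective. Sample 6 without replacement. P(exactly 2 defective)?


Hypergeometric: C(26,2)×C(17,4)/C(43,6)
= 325×2380/6096454 = 4250/33497

P(X=2) = 4250/33497 ≈ 12.69%


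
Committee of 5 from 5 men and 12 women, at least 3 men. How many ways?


Count by #men:
  3M,2W: C(5,3)×C(12,2)=660
  4M,1W: C(5,4)×C(12,1)=60
  5M,0W: C(5,5)×C(12,0)=1
Total = 721

721


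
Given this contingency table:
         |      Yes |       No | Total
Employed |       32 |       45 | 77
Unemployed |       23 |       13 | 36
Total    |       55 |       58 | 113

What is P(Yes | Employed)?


P(Yes | Employed) = 32/(32+45) = 32/77

P(Yes|Employed) = 32/77 ≈ 41.56%


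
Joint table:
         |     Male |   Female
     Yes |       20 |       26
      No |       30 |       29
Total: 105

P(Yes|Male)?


P(Yes|Male) = 20/(20+30) = 20/50 = 2/5

P = 2/5 ≈ 40.00%


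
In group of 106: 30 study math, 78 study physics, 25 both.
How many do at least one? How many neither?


|A∪B| = 30+78-25 = 83
Neither = 106-83 = 23

At least one: 83; Neither: 23


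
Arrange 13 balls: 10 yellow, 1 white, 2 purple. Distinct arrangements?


13!/(10!×1!×2!) = 858

858


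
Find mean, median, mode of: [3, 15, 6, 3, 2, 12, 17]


Sorted: [2, 3, 3, 6, 12, 15, 17]
Mean = 58/7
Median = 6
Freq: {3: 2, 15: 1, 6: 1, 2: 1, 12: 1, 17: 1}
Mode: [3]

Mean=58/7, Median=6, Mode=3


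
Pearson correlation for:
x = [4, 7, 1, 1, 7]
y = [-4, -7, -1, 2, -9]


n=5, Σx=20, Σy=-19, Σxy=-127, Σx²=116, Σy²=151
r = (5×(-127) - 20×(-19))/√((5×116 - 20²)(5×151 - (-19)²))
= -255/√(180×394) = -255/√70920 ≈ -255/266.3081 ≈ -0.9575

r ≈ -0.9575


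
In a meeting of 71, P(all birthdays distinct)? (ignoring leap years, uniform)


P(all different) = Π(365-i)/365 for i=0..70
= (365/365)×(364/365)×...×(295/365)
= 0.000679

P ≈ 0.0007 ≈ 0.07%


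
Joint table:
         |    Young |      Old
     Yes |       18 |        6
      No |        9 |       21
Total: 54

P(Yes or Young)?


P(Yes∨Young) = P(Yes) + P(Young) - P(Yes∧Young)
= (24 + 27 - 18)/54 = 33/54 = 11/18

P = 11/18 ≈ 61.11%


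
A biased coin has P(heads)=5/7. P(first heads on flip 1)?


Geometric: P(X=1) = (1-p)^(k-1)×p = (2/7)^0×5/7 = 5/7

P(X=1) = 5/7 ≈ 71.43%


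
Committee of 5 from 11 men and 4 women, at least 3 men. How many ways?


Count by #men:
  3M,2W: C(11,3)×C(4,2)=990
  4M,1W: C(11,4)×C(4,1)=1320
  5M,0W: C(11,5)×C(4,0)=462
Total = 2772

2772


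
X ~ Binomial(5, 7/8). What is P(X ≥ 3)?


P(X ≥ 3) = Σ P(X=i) for i=3..5
P(X=3) = 1715/16384
P(X=4) = 12005/32768
P(X=5) = 16807/32768
Sum = 16121/16384

P(X ≥ 3) = 16121/16384 ≈ 98.39%


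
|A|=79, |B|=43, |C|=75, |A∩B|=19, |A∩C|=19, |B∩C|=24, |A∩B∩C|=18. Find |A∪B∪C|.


|A∪B∪C| = 79+43+75-19-19-24+18 = 153

|A∪B∪C| = 153


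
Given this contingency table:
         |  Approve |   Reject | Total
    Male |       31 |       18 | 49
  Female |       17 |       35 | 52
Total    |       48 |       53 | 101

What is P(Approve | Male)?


P(Approve | Male) = 31/(31+18) = 31/49

P(Approve|Male) = 31/49 ≈ 63.27%


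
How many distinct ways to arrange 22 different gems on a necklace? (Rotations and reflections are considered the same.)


Free circular arrangements: rotations and reflections both identified.
(n-1)!/2 = 21!/2 = 51090942171709440000/2 = 25545471085854720000

25545471085854720000


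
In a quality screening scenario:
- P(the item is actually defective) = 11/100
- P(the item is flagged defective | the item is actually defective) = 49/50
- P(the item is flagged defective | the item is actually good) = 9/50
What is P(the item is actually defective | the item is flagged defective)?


Using Bayes' theorem:
P(A|B) = P(B|A)·P(A) / P(B)

P(the item is flagged defective) = 49/50 × 11/100 + 9/50 × 89/100
= 539/5000 + 801/5000 = 67/250

P(the item is actually defective|the item is flagged defective) = (539/5000) / (67/250) = 539/1340

P(the item is actually defective|the item is flagged defective) = 539/1340 ≈ 40.22%


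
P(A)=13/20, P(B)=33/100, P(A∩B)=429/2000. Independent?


P(A)×P(B) = 429/2000
P(A∩B) = 429/2000
Equal ✓ → Independent

Yes, independent


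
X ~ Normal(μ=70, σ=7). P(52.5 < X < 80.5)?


z₁=(52.5-70)/7=-2.5, z₂=(80.5-70)/7=1.5
P = Φ(1.5) - Φ(-2.5) = 0.933193 - 0.006210 = 0.926983 ≈ 0.9270

P(52.5 < X < 80.5) ≈ 0.9270


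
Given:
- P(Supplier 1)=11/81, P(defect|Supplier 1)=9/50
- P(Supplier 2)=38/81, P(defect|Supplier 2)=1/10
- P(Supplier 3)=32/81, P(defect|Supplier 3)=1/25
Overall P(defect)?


P(B) = Σ P(B|Aᵢ)×P(Aᵢ)
  9/50×11/81 = 11/450
  1/10×38/81 = 19/405
  1/25×32/81 = 32/2025
Sum = 353/4050

P(defect) = 353/4050 ≈ 8.72%


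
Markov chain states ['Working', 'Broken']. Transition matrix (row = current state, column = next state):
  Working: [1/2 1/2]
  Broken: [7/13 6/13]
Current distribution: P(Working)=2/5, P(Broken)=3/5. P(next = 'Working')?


P(next=Working) = Σᵢ P(now=i)×P(i→Working)
= 2/5×1/2 + 3/5×7/13
= 1/5 + 21/65 = 34/65

P = 34/65 ≈ 0.5231


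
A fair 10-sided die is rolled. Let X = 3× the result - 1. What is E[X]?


E[die] = (1+10)/2 = 11/2
E[X] = 3×11/2 - 1 = 31/2

E[X] = 31/2


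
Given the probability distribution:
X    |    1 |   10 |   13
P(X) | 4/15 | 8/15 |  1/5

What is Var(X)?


E[X] = 41/5
E[X²] = 437/5
Var(X) = E[X²] - (E[X])² = 437/5 - 1681/25 = 504/25

Var(X) = 504/25 ≈ 20.1600


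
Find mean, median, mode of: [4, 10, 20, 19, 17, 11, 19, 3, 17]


Sorted: [3, 4, 10, 11, 17, 17, 19, 19, 20]
Mean = 120/9 = 40/3
Median = 17
Freq: {4: 1, 10: 1, 20: 1, 19: 2, 17: 2, 11: 1, 3: 1}
Mode: [17, 19]

Mean=40/3, Median=17, Mode=[17, 19]


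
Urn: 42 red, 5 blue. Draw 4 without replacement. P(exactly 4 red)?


Hypergeometric: C(42,4)×C(5,0)/C(47,4)
= 111930×1/178365 = 7462/11891

P(X=4) = 7462/11891 ≈ 62.75%


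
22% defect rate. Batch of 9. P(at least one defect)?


P(all good) = (39/50)^9 = 208728361158759/1953125000000000
P(≥1 defect) = 1744396638841241/1953125000000000

P = 1744396638841241/1953125000000000 ≈ 89.31%


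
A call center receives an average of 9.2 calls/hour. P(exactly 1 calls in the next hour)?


Poisson(λ=9.2): P(X=1) = e^(-λ)×λ^k/k!
= e^(-9.2) × 9.2^1 / 1!
≈ 0.0001010394018 × 9.2 / 1 ≈ 0.000930

P(X=1) ≈ 0.000930 ≈ 0.09%


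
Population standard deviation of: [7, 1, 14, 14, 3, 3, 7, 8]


Mean = 57/8
  (7-57/8)²=1/64
  (1-57/8)²=2401/64
  (14-57/8)²=3025/64
  (14-57/8)²=3025/64
  (3-57/8)²=1089/64
  (3-57/8)²=1089/64
  (7-57/8)²=1/64
  (8-57/8)²=49/64
Σ(x-μ)² = 1335/8
σ² = (1335/8)/8 = 1335/64

σ = √(1335/64) ≈ 4.5672


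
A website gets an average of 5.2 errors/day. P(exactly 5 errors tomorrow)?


Poisson(λ=5.2): P(X=5) = e^(-λ)×λ^k/k!
= e^(-5.2) × 5.2^5 / 5!
≈ 0.005516564421 × 3802.04032 / 120 ≈ 0.174785

P(X=5) ≈ 0.174785 ≈ 17.48%


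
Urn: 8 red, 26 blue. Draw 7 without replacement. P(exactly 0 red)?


Hypergeometric: C(8,0)×C(26,7)/C(34,7)
= 1×657800/5379616 = 7475/61132

P(X=0) = 7475/61132 ≈ 12.23%


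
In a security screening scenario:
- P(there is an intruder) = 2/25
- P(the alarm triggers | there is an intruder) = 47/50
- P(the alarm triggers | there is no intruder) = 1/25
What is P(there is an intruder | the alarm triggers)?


Using Bayes' theorem:
P(A|B) = P(B|A)·P(A) / P(B)

P(the alarm triggers) = 47/50 × 2/25 + 1/25 × 23/25
= 47/625 + 23/625 = 14/125

P(there is an intruder|the alarm triggers) = (47/625) / (14/125) = 47/70

P(there is an intruder|the alarm triggers) = 47/70 ≈ 67.14%


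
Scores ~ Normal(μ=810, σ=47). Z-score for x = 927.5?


z = (x - μ)/σ = (927.5 - 810)/47 = 2.5

z = 2.5


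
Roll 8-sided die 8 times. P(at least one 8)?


P(no 8)^8 = (7/8)^8 = 5764801/16777216
P(≥1) = 1 - 5764801/16777216 = 11012415/16777216

P = 11012415/16777216 ≈ 65.64%


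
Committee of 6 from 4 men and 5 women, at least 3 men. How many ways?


Count by #men:
  3M,3W: C(4,3)×C(5,3)=40
  4M,2W: C(4,4)×C(5,2)=10
Total = 50

50


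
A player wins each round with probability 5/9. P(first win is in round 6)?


Geometric: P(X=6) = (1-p)^(k-1)×p = (4/9)^5×5/9 = 5120/531441

P(X=6) = 5120/531441 ≈ 0.96%


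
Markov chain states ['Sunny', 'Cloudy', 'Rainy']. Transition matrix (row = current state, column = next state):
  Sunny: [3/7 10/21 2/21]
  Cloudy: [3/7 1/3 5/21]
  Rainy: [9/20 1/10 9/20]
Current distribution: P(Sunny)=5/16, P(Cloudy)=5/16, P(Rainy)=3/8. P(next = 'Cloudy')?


P(next=Cloudy) = Σᵢ P(now=i)×P(i→Cloudy)
= 5/16×10/21 + 5/16×1/3 + 3/8×1/10
= 25/168 + 5/48 + 3/80 = 61/210

P = 61/210 ≈ 0.2905


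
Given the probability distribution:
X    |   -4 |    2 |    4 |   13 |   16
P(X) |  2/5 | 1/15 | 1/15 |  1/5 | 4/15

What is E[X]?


E[X] = Σ x·P(X=x)
= (-4)×(2/5) + (2)×(1/15) + (4)×(1/15) + (13)×(1/5) + (16)×(4/15)
= 17/3

E[X] = 17/3


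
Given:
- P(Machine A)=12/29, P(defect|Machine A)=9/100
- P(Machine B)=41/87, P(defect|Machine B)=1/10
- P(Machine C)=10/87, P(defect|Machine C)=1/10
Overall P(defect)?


P(B) = Σ P(B|Aᵢ)×P(Aᵢ)
  9/100×12/29 = 27/725
  1/10×41/87 = 41/870
  1/10×10/87 = 1/87
Sum = 139/1450

P(defect) = 139/1450 ≈ 9.59%


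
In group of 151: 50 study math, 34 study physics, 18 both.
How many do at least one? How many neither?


|A∪B| = 50+34-18 = 66
Neither = 151-66 = 85

At least one: 66; Neither: 85


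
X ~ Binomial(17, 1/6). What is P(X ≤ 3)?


P(X ≤ 3) = Σ P(X=i) for i=0..3
P(X=0) = 762939453125/16926659444736
P(X=1) = 2593994140625/16926659444736
P(X=2) = 518798828125/2115832430592
P(X=3) = 518798828125/2115832430592
Sum = 5828857421875/8463329722368

P(X ≤ 3) = 5828857421875/8463329722368 ≈ 68.87%


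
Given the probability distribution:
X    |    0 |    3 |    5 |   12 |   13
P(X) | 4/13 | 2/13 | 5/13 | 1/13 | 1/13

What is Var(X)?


E[X] = 56/13
E[X²] = 456/13
Var(X) = E[X²] - (E[X])² = 456/13 - 3136/169 = 2792/169

Var(X) = 2792/169 ≈ 16.5207


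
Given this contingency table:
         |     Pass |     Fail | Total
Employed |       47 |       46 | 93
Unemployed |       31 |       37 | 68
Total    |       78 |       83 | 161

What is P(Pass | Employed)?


P(Pass | Employed) = 47/(47+46) = 47/93

P(Pass|Employed) = 47/93 ≈ 50.54%


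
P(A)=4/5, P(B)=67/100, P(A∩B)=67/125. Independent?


P(A)×P(B) = 67/125
P(A∩B) = 67/125
Equal ✓ → Independent

Yes, independent


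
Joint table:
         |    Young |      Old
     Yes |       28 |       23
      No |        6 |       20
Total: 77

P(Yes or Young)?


P(Yes∨Young) = P(Yes) + P(Young) - P(Yes∧Young)
= (51 + 34 - 28)/77 = 57/77

P = 57/77 ≈ 74.03%


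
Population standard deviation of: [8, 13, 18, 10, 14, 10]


Mean = 73/6
  (8-73/6)²=625/36
  (13-73/6)²=25/36
  (18-73/6)²=1225/36
  (10-73/6)²=169/36
  (14-73/6)²=121/36
  (10-73/6)²=169/36
Σ(x-μ)² = 389/6
σ² = (389/6)/6 = 389/36

σ = √(389/36) ≈ 3.2872


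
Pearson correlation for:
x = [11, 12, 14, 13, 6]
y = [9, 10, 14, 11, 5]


n=5, Σx=56, Σy=49, Σxy=588, Σx²=666, Σy²=523
r = (5×588 - 56×49)/√((5×666 - 56²)(5×523 - 49²))
= 196/√(194×214) = 196/√41516 ≈ 196/203.7548 ≈ 0.9619

r ≈ 0.9619


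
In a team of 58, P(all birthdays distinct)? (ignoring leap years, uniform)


P(all different) = Π(365-i)/365 for i=0..57
= (365/365)×(364/365)×...×(308/365)
= 0.008335

P ≈ 0.0083 ≈ 0.83%


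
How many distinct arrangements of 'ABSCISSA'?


Letters: 8, freq: {'A': 2, 'B': 1, 'S': 3, 'C': 1, 'I': 1}
8!/(2!×1!×3!×1!×1!) = 40320/12 = 3360

3360


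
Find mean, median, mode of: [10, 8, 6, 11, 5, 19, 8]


Sorted: [5, 6, 8, 8, 10, 11, 19]
Mean = 67/7
Median = 8
Freq: {10: 1, 8: 2, 6: 1, 11: 1, 5: 1, 19: 1}
Mode: [8]

Mean=67/7, Median=8, Mode=8


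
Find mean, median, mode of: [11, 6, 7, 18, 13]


Sorted: [6, 7, 11, 13, 18]
Mean = 55/5 = 11
Median = 11
Freq: {11: 1, 6: 1, 7: 1, 18: 1, 13: 1}
Mode: No mode

Mean=11, Median=11, Mode=No mode


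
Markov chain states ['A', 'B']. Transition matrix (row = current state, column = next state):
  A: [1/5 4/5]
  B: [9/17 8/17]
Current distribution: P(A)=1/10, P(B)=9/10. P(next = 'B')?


P(next=B) = Σᵢ P(now=i)×P(i→B)
= 1/10×4/5 + 9/10×8/17
= 2/25 + 36/85 = 214/425

P = 214/425 ≈ 0.5035


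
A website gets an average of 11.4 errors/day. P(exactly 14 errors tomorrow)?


Poisson(λ=11.4): P(X=14) = e^(-λ)×λ^k/k!
= e^(-11.4) × 11.4^14 / 14!
≈ 1.119548484e-05 × 6.26134910385e+14 / 87178291200 ≈ 0.080409

P(X=14) ≈ 0.080409 ≈ 8.04%


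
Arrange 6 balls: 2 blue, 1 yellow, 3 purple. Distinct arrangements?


6!/(2!×1!×3!) = 60

60


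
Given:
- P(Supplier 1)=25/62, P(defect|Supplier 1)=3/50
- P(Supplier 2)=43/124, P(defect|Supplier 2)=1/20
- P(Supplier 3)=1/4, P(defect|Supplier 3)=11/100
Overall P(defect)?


P(B) = Σ P(B|Aᵢ)×P(Aᵢ)
  3/50×25/62 = 3/124
  1/20×43/124 = 43/2480
  11/100×1/4 = 11/400
Sum = 107/1550

P(defect) = 107/1550 ≈ 6.90%


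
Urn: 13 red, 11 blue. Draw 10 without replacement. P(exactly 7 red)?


Hypergeometric: C(13,7)×C(11,3)/C(24,10)
= 1716×165/1961256 = 2145/14858

P(X=7) = 2145/14858 ≈ 14.44%


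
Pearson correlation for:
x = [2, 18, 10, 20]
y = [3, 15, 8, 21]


n=4, Σx=50, Σy=47, Σxy=776, Σx²=828, Σy²=739
r = (4×776 - 50×47)/√((4×828 - 50²)(4×739 - 47²))
= 754/√(812×747) = 754/√606564 ≈ 754/778.8222 ≈ 0.9681

r ≈ 0.9681


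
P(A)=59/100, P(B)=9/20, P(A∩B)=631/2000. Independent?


P(A)×P(B) = 531/2000
P(A∩B) = 631/2000
Not equal → NOT independent

No, not independent


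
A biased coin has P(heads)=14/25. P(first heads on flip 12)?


Geometric: P(X=12) = (1-p)^(k-1)×p = (11/25)^11×14/25 = 3994363388554/59604644775390625

P(X=12) = 3994363388554/59604644775390625 ≈ 0.01%


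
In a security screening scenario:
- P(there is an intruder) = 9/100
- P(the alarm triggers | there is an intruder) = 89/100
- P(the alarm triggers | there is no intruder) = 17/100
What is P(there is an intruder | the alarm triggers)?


Using Bayes' theorem:
P(A|B) = P(B|A)·P(A) / P(B)

P(the alarm triggers) = 89/100 × 9/100 + 17/100 × 91/100
= 801/10000 + 1547/10000 = 587/2500

P(there is an intruder|the alarm triggers) = (801/10000) / (587/2500) = 801/2348

P(there is an intruder|the alarm triggers) = 801/2348 ≈ 34.11%


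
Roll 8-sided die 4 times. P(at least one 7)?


P(no 7)^4 = (7/8)^4 = 2401/4096
P(≥1) = 1 - 2401/4096 = 1695/4096

P = 1695/4096 ≈ 41.38%


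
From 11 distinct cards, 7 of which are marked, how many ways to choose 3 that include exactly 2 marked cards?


Choose 2 of the 7 marked cards and 1 of the other 4 cards:
C(7,2)×C(4,1) = 21×4 = 84

84


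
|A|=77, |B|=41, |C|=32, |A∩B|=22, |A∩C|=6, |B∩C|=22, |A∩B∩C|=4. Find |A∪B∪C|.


|A∪B∪C| = 77+41+32-22-6-22+4 = 104

|A∪B∪C| = 104


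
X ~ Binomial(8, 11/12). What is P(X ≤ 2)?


P(X ≤ 2) = Σ P(X=i) for i=0..2
P(X=0) = 1/429981696
P(X=1) = 11/53747712
P(X=2) = 847/107495424
Sum = 1159/143327232

P(X ≤ 2) = 1159/143327232 ≈ 0.00%


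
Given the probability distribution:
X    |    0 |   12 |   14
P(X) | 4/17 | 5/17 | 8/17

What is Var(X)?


E[X] = 172/17
E[X²] = 2288/17
Var(X) = E[X²] - (E[X])² = 2288/17 - 29584/289 = 9312/289

Var(X) = 9312/289 ≈ 32.2215


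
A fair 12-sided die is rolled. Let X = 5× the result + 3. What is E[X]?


E[die] = (1+12)/2 = 13/2
E[X] = 5×13/2 + 3 = 71/2

E[X] = 71/2


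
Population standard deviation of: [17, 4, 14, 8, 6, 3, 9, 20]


Mean = 81/8
  (17-81/8)²=3025/64
  (4-81/8)²=2401/64
  (14-81/8)²=961/64
  (8-81/8)²=289/64
  (6-81/8)²=1089/64
  (3-81/8)²=3249/64
  (9-81/8)²=81/64
  (20-81/8)²=6241/64
Σ(x-μ)² = 2167/8
σ² = (2167/8)/8 = 2167/64

σ = √(2167/64) ≈ 5.8189


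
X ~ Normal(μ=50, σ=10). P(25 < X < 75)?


z₁=(25-50)/10=-2.5, z₂=(75-50)/10=2.5
P = Φ(2.5) - Φ(-2.5) = 0.993790 - 0.006210 = 0.987580 ≈ 0.9876

P(25 < X < 75) ≈ 0.9876


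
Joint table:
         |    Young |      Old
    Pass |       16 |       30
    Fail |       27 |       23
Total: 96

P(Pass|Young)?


P(Pass|Young) = 16/(16+27) = 16/43

P = 16/43 ≈ 37.21%


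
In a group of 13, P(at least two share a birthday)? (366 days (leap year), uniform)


P(all different) = Π(366-i)/366 for i=0..12
= 0.806071
P(match) = 1 - 0.806071 = 0.193929

P ≈ 0.1939 ≈ 19.39%


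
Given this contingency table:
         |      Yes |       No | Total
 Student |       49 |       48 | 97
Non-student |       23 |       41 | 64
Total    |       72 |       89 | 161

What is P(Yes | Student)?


P(Yes | Student) = 49/(49+48) = 49/97

P(Yes|Student) = 49/97 ≈ 50.52%


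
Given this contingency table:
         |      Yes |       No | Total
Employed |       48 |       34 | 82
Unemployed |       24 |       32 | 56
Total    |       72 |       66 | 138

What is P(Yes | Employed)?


P(Yes | Employed) = 48/(48+34) = 48/82 = 24/41

P(Yes|Employed) = 24/41 ≈ 58.54%


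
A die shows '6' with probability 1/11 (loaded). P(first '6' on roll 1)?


Geometric: P(X=1) = (1-p)^(k-1)×p = (10/11)^0×1/11 = 1/11

P(X=1) = 1/11 ≈ 9.09%


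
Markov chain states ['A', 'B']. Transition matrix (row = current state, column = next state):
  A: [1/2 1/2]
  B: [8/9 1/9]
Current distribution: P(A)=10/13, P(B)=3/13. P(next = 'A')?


P(next=A) = Σᵢ P(now=i)×P(i→A)
= 10/13×1/2 + 3/13×8/9
= 5/13 + 8/39 = 23/39

P = 23/39 ≈ 0.5897


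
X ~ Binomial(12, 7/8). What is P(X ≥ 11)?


P(X ≥ 11) = Σ P(X=i) for i=11..12
P(X=11) = 5931980229/17179869184
P(X=12) = 13841287201/68719476736
Sum = 37569208117/68719476736

P(X ≥ 11) = 37569208117/68719476736 ≈ 54.67%


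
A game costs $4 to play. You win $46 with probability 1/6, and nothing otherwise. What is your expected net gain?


E[gain] = (46-4)×1/6 + (-4)×5/6
= 7 - 10/3 = 11/3

Expected net gain = $11/3 ≈ $3.67


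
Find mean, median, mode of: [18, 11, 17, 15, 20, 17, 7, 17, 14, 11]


Sorted: [7, 11, 11, 14, 15, 17, 17, 17, 18, 20]
Mean = 147/10
Median = 16
Freq: {18: 1, 11: 2, 17: 3, 15: 1, 20: 1, 7: 1, 14: 1}
Mode: [17]

Mean=147/10, Median=16, Mode=17


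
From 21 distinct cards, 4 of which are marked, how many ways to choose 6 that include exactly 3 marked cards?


Choose 3 of the 4 marked cards and 3 of the other 17 cards:
C(4,3)×C(17,3) = 4×680 = 2720

2720


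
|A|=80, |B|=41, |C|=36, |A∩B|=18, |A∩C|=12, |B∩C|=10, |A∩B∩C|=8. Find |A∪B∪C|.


|A∪B∪C| = 80+41+36-18-12-10+8 = 125

|A∪B∪C| = 125


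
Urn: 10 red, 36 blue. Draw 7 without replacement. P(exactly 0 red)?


Hypergeometric: C(10,0)×C(36,7)/C(46,7)
= 1×8347680/53524680 = 6324/40549

P(X=0) = 6324/40549 ≈ 15.60%


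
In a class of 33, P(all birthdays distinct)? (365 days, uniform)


P(all different) = Π(365-i)/365 for i=0..32
= (365/365)×(364/365)×...×(333/365)
= 0.225028

P ≈ 0.2250 ≈ 22.50%


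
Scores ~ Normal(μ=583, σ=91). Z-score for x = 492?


z = (x - μ)/σ = (492 - 583)/91 = -1.0

z = -1.0


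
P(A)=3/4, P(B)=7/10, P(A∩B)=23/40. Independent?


P(A)×P(B) = 21/40
P(A∩B) = 23/40
Not equal → NOT independent

No, not independent


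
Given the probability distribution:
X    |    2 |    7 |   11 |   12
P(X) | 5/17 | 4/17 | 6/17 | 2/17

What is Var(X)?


E[X] = 128/17
E[X²] = 1230/17
Var(X) = E[X²] - (E[X])² = 1230/17 - 16384/289 = 4526/289

Var(X) = 4526/289 ≈ 15.6609


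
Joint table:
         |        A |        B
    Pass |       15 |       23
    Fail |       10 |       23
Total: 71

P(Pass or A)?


P(Pass∨A) = P(Pass) + P(A) - P(Pass∧A)
= (38 + 25 - 15)/71 = 48/71

P = 48/71 ≈ 67.61%


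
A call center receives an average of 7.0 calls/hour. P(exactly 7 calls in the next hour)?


Poisson(λ=7.0): P(X=7) = e^(-λ)×λ^k/k!
= e^(-7.0) × 7.0^7 / 7!
≈ 0.0009118819656 × 823543 / 5040 ≈ 0.149003

P(X=7) ≈ 0.149003 ≈ 14.90%


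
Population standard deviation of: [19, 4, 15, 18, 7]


Mean = 63/5
  (19-63/5)²=1024/25
  (4-63/5)²=1849/25
  (15-63/5)²=144/25
  (18-63/5)²=729/25
  (7-63/5)²=784/25
Σ(x-μ)² = 906/5
σ² = (906/5)/5 = 906/25

σ = √(906/25) ≈ 6.0200


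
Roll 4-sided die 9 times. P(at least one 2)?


P(no 2)^9 = (3/4)^9 = 19683/262144
P(≥1) = 1 - 19683/262144 = 242461/262144

P = 242461/262144 ≈ 92.49%


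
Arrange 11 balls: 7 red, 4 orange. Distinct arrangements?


11!/(7!×4!) = 330

330


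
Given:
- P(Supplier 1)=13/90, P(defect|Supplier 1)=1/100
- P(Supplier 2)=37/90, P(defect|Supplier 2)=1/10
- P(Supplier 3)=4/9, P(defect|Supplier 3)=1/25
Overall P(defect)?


P(B) = Σ P(B|Aᵢ)×P(Aᵢ)
  1/100×13/90 = 13/9000
  1/10×37/90 = 37/900
  1/25×4/9 = 4/225
Sum = 181/3000

P(defect) = 181/3000 ≈ 6.03%


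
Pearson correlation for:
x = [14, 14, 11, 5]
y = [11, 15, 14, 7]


n=4, Σx=44, Σy=47, Σxy=553, Σx²=538, Σy²=591
r = (4×553 - 44×47)/√((4×538 - 44²)(4×591 - 47²))
= 144/√(216×155) = 144/√33480 ≈ 144/182.9754 ≈ 0.7870

r ≈ 0.7870


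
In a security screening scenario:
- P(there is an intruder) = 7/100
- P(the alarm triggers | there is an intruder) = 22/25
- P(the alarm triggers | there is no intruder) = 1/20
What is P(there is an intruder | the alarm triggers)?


Using Bayes' theorem:
P(A|B) = P(B|A)·P(A) / P(B)

P(the alarm triggers) = 22/25 × 7/100 + 1/20 × 93/100
= 77/1250 + 93/2000 = 1081/10000

P(there is an intruder|the alarm triggers) = (77/1250) / (1081/10000) = 616/1081

P(there is an intruder|the alarm triggers) = 616/1081 ≈ 56.98%


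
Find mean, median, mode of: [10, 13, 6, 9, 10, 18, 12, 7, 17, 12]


Sorted: [6, 7, 9, 10, 10, 12, 12, 13, 17, 18]
Mean = 114/10 = 57/5
Median = 11
Freq: {10: 2, 13: 1, 6: 1, 9: 1, 18: 1, 12: 2, 7: 1, 17: 1}
Mode: [10, 12]

Mean=57/5, Median=11, Mode=[10, 12]


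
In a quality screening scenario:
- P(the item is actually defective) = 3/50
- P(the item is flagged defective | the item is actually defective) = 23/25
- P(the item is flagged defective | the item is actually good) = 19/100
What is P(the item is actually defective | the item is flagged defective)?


Using Bayes' theorem:
P(A|B) = P(B|A)·P(A) / P(B)

P(the item is flagged defective) = 23/25 × 3/50 + 19/100 × 47/50
= 69/1250 + 893/5000 = 1169/5000

P(the item is actually defective|the item is flagged defective) = (69/1250) / (1169/5000) = 276/1169

P(the item is actually defective|the item is flagged defective) = 276/1169 ≈ 23.61%


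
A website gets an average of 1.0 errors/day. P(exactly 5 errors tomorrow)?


Poisson(λ=1.0): P(X=5) = e^(-λ)×λ^k/k!
= e^(-1.0) × 1.0^5 / 5!
≈ 0.3678794412 × 1 / 120 ≈ 0.003066

P(X=5) ≈ 0.003066 ≈ 0.31%


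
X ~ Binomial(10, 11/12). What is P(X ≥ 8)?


P(X ≥ 8) = Σ P(X=i) for i=8..10
P(X=8) = 1071794405/6879707136
P(X=9) = 11789738455/30958682112
P(X=10) = 25937424601/61917364224
Sum = 4930254263/5159780352

P(X ≥ 8) = 4930254263/5159780352 ≈ 95.55%


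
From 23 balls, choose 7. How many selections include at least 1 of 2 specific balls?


Complement: C(23,7) - C(21,7) = 245157 - 116280 = 128877

128877


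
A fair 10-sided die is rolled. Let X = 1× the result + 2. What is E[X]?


E[die] = (1+10)/2 = 11/2
E[X] = 1×11/2 + 2 = 15/2

E[X] = 15/2


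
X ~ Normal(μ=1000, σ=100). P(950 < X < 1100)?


z₁=(950-1000)/100=-0.5, z₂=(1100-1000)/100=1.0
P = Φ(1.0) - Φ(-0.5) = 0.841345 - 0.308538 = 0.532807 ≈ 0.5328

P(950 < X < 1100) ≈ 0.5328


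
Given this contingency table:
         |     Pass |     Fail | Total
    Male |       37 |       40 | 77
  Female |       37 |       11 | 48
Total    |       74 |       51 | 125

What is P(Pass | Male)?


P(Pass | Male) = 37/(37+40) = 37/77

P(Pass|Male) = 37/77 ≈ 48.05%


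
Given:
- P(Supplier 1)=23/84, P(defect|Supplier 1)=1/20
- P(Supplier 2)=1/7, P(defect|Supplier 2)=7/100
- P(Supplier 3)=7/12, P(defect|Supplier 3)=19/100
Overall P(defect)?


P(B) = Σ P(B|Aᵢ)×P(Aᵢ)
  1/20×23/84 = 23/1680
  7/100×1/7 = 1/100
  19/100×7/12 = 133/1200
Sum = 113/840

P(defect) = 113/840 ≈ 13.45%


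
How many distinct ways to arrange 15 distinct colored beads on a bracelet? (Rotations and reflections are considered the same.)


Free circular arrangements: rotations and reflections both identified.
(n-1)!/2 = 14!/2 = 87178291200/2 = 43589145600

43589145600


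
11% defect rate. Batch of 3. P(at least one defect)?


P(all good) = (89/100)^3 = 704969/1000000
P(≥1 defect) = 295031/1000000

P = 295031/1000000 ≈ 29.50%


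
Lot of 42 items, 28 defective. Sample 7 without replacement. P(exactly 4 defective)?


Hypergeometric: C(28,4)×C(14,3)/C(42,7)
= 20475×364/26978328 = 15925/57646

P(X=4) = 15925/57646 ≈ 27.63%


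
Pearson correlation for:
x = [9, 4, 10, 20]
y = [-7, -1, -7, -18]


n=4, Σx=43, Σy=-33, Σxy=-497, Σx²=597, Σy²=423
r = (4×(-497) - 43×(-33))/√((4×597 - 43²)(4×423 - (-33)²))
= -569/√(539×603) = -569/√325017 ≈ -569/570.1026 ≈ -0.9981

r ≈ -0.9981


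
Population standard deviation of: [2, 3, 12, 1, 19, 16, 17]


Mean = 70/7 = 10
  (2-10)²=64
  (3-10)²=49
  (12-10)²=4
  (1-10)²=81
  (19-10)²=81
  (16-10)²=36
  (17-10)²=49
Σ(x-μ)² = 364
σ² = 364/7 = 52

σ = √(52) ≈ 7.2111


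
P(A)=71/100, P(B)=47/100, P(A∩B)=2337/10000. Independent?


P(A)×P(B) = 3337/10000
P(A∩B) = 2337/10000
Not equal → NOT independent

No, not independent


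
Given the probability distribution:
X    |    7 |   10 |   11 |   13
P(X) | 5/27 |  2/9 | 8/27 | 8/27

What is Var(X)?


E[X] = 287/27
E[X²] = 1055/9
Var(X) = E[X²] - (E[X])² = 1055/9 - 82369/729 = 3086/729

Var(X) = 3086/729 ≈ 4.2332


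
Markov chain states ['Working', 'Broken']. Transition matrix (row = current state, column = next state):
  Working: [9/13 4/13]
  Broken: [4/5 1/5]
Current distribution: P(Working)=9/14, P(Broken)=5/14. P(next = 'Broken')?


P(next=Broken) = Σᵢ P(now=i)×P(i→Broken)
= 9/14×4/13 + 5/14×1/5
= 18/91 + 1/14 = 7/26

P = 7/26 ≈ 0.2692


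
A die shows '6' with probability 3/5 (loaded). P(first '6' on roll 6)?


Geometric: P(X=6) = (1-p)^(k-1)×p = (2/5)^5×3/5 = 96/15625

P(X=6) = 96/15625 ≈ 0.61%


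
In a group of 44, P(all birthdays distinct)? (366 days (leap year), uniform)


P(all different) = Π(366-i)/366 for i=0..43
= (366/366)×(365/366)×...×(323/366)
= 0.067633

P ≈ 0.0676 ≈ 6.76%


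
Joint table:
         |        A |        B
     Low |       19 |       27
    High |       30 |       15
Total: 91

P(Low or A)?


P(Low∨A) = P(Low) + P(A) - P(Low∧A)
= (46 + 49 - 19)/91 = 76/91

P = 76/91 ≈ 83.52%


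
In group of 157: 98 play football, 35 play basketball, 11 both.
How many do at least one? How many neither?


|A∪B| = 98+35-11 = 122
Neither = 157-122 = 35

At least one: 122; Neither: 35


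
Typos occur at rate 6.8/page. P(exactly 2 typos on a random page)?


Poisson(λ=6.8): P(X=2) = e^(-λ)×λ^k/k!
= e^(-6.8) × 6.8^2 / 2!
≈ 0.001113775148 × 46.24 / 2 ≈ 0.025750

P(X=2) ≈ 0.025750 ≈ 2.58%


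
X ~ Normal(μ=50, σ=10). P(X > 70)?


z = (70-50)/10 = 2.0
P(X > 70) = 1 - P(Z ≤ 2.0) = 1 - 0.9772 = 0.0228

P(X > 70) ≈ 0.0228


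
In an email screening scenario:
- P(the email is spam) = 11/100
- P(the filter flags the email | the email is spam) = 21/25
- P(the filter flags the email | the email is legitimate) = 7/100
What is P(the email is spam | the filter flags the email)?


Using Bayes' theorem:
P(A|B) = P(B|A)·P(A) / P(B)

P(the filter flags the email) = 21/25 × 11/100 + 7/100 × 89/100
= 231/2500 + 623/10000 = 1547/10000

P(the email is spam|the filter flags the email) = (231/2500) / (1547/10000) = 132/221

P(the email is spam|the filter flags the email) = 132/221 ≈ 59.73%


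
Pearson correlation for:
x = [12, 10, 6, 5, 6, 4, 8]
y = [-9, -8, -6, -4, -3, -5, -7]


n=7, Σx=51, Σy=-42, Σxy=-338, Σx²=421, Σy²=280
r = (7×(-338) - 51×(-42))/√((7×421 - 51²)(7×280 - (-42)²))
= -224/√(346×196) = -224/√67816 ≈ -224/260.4151 ≈ -0.8602

r ≈ -0.8602


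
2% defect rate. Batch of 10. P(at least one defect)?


P(all good) = (49/50)^10 = 79792266297612001/97656250000000000
P(≥1 defect) = 17863983702387999/97656250000000000

P = 17863983702387999/97656250000000000 ≈ 18.29%


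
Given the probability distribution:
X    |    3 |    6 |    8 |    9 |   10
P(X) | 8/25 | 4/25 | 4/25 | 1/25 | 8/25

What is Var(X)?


E[X] = 169/25
E[X²] = 1353/25
Var(X) = E[X²] - (E[X])² = 1353/25 - 28561/625 = 5264/625

Var(X) = 5264/625 ≈ 8.4224


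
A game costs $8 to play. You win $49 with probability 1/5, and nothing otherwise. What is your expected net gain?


E[gain] = (49-8)×1/5 + (-8)×4/5
= 41/5 - 32/5 = 9/5

Expected net gain = $9/5 ≈ $1.80


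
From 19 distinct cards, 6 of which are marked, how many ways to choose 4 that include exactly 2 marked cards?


Choose 2 of the 6 marked cards and 2 of the other 13 cards:
C(6,2)×C(13,2) = 15×78 = 1170

1170


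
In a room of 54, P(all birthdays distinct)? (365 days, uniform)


P(all different) = Π(365-i)/365 for i=0..53
= (365/365)×(364/365)×...×(312/365)
= 0.016123

P ≈ 0.0161 ≈ 1.61%


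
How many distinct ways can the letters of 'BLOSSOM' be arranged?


Letters: 7, freq: {'B': 1, 'L': 1, 'O': 2, 'S': 2, 'M': 1}
7!/(1!×1!×2!×2!×1!) = 5040/4 = 1260

1260


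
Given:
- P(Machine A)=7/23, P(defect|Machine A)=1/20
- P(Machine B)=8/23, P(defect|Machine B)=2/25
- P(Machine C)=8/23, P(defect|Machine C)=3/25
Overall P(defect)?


P(B) = Σ P(B|Aᵢ)×P(Aᵢ)
  1/20×7/23 = 7/460
  2/25×8/23 = 16/575
  3/25×8/23 = 24/575
Sum = 39/460

P(defect) = 39/460 ≈ 8.48%


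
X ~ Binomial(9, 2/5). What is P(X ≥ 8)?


P(X ≥ 8) = Σ P(X=i) for i=8..9
P(X=8) = 6912/1953125
P(X=9) = 512/1953125
Sum = 7424/1953125

P(X ≥ 8) = 7424/1953125 ≈ 0.38%


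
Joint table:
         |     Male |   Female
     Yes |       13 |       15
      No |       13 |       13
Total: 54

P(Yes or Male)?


P(Yes∨Male) = P(Yes) + P(Male) - P(Yes∧Male)
= (28 + 26 - 13)/54 = 41/54

P = 41/54 ≈ 75.93%


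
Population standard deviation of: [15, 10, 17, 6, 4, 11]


Mean = 63/6 = 21/2
  (15-21/2)²=81/4
  (10-21/2)²=1/4
  (17-21/2)²=169/4
  (6-21/2)²=81/4
  (4-21/2)²=169/4
  (11-21/2)²=1/4
Σ(x-μ)² = 251/2
σ² = (251/2)/6 = 251/12

σ = √(251/12) ≈ 4.5735


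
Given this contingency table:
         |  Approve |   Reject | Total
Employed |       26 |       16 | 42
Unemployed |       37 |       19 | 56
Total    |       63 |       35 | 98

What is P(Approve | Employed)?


P(Approve | Employed) = 26/(26+16) = 26/42 = 13/21

P(Approve|Employed) = 13/21 ≈ 61.90%


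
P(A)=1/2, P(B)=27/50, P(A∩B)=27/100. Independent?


P(A)×P(B) = 27/100
P(A∩B) = 27/100
Equal ✓ → Independent

Yes, independent


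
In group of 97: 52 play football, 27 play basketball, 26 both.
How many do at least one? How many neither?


|A∪B| = 52+27-26 = 53
Neither = 97-53 = 44

At least one: 53; Neither: 44


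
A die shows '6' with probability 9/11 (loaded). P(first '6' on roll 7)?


Geometric: P(X=7) = (1-p)^(k-1)×p = (2/11)^6×9/11 = 576/19487171

P(X=7) = 576/19487171 ≈ 0.00%


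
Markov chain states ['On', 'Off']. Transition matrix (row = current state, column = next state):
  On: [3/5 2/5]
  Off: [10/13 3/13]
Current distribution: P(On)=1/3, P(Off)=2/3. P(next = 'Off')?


P(next=Off) = Σᵢ P(now=i)×P(i→Off)
= 1/3×2/5 + 2/3×3/13
= 2/15 + 2/13 = 56/195

P = 56/195 ≈ 0.2872


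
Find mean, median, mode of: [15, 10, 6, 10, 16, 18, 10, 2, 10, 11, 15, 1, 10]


Sorted: [1, 2, 6, 10, 10, 10, 10, 10, 11, 15, 15, 16, 18]
Mean = 134/13
Median = 10
Freq: {15: 2, 10: 5, 6: 1, 16: 1, 18: 1, 2: 1, 11: 1, 1: 1}
Mode: [10]

Mean=134/13, Median=10, Mode=10


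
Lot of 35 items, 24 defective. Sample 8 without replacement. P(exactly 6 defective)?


Hypergeometric: C(24,6)×C(11,2)/C(35,8)
= 134596×55/23535820 = 4807/15283

P(X=6) = 4807/15283 ≈ 31.45%


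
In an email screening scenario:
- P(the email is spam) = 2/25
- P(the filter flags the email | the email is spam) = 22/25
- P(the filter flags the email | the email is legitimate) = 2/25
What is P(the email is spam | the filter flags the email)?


Using Bayes' theorem:
P(A|B) = P(B|A)·P(A) / P(B)

P(the filter flags the email) = 22/25 × 2/25 + 2/25 × 23/25
= 44/625 + 46/625 = 18/125

P(the email is spam|the filter flags the email) = (44/625) / (18/125) = 22/45

P(the email is spam|the filter flags the email) = 22/45 ≈ 48.89%


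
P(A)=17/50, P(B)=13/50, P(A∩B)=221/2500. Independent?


P(A)×P(B) = 221/2500
P(A∩B) = 221/2500
Equal ✓ → Independent

Yes, independent


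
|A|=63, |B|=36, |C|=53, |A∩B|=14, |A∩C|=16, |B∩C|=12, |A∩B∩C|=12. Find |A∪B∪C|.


|A∪B∪C| = 63+36+53-14-16-12+12 = 122

|A∪B∪C| = 122


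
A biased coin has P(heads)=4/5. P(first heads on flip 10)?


Geometric: P(X=10) = (1-p)^(k-1)×p = (1/5)^9×4/5 = 4/9765625

P(X=10) = 4/9765625 ≈ 0.00%


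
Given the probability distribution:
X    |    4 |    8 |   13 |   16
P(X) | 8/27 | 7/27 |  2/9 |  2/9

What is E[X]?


E[X] = Σ x·P(X=x)
= (4)×(8/27) + (8)×(7/27) + (13)×(2/9) + (16)×(2/9)
= 262/27

E[X] = 262/27


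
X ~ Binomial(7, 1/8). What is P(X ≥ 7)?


P(X ≥ 7) = Σ P(X=i) for i=7..7
P(X=7) = 1/2097152
Sum = 1/2097152

P(X ≥ 7) = 1/2097152 ≈ 0.00%


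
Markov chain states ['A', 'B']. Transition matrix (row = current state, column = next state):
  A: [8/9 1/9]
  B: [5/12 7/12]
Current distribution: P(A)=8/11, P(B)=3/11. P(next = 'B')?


P(next=B) = Σᵢ P(now=i)×P(i→B)
= 8/11×1/9 + 3/11×7/12
= 8/99 + 7/44 = 95/396

P = 95/396 ≈ 0.2399


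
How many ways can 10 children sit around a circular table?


Circular arrangements of 10 distinct objects: fix one position to break rotational symmetry.
(n-1)! = 9! = 362880

362880


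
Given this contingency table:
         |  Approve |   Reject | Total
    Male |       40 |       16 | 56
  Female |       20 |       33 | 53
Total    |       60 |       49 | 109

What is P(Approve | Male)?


P(Approve | Male) = 40/(40+16) = 40/56 = 5/7

P(Approve|Male) = 5/7 ≈ 71.43%
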